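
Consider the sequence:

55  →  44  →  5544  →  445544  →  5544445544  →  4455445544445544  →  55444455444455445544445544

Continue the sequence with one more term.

Each term (from the third on) is the two preceding terms concatenated in order: term 3 = 55·44 = 5544.
So term 8 is 4455445544445544·55444455444455445544445544.

445544554444554455444455444455445544445544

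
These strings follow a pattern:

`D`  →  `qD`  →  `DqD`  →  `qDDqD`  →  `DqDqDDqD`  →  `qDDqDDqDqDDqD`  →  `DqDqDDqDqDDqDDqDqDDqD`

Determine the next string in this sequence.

qDDqDDqDqDDqDDqDqDDqDqDDqDDqDqDDqD

Each term (from the third on) is the two preceding terms concatenated in order: term 3 = D·qD = DqD.
The next term joins qDDqDDqDqDDqD and DqDqDDqDqDDqDDqDqDDqD.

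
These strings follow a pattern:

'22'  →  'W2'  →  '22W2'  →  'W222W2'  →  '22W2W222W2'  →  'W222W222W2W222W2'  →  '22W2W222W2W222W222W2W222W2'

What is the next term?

From term 3 onward, concatenate the second-to-last term with the last: 22·W2 = 22W2, W2·22W2 = W222W2, …
The next term joins W222W222W2W222W2 and 22W2W222W2W222W222W2W222W2.

W222W222W2W222W222W2W222W2W222W222W2W222W2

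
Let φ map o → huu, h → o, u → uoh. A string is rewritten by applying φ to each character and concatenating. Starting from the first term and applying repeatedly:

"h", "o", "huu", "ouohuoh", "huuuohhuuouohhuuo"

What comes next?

φ(huuuohhuuouohhuuo) expands symbol-by-symbol to o uoh uoh uoh huu o o uoh uoh huu uoh huu o o uoh uoh huu; joining the 17 pieces gives the next term.

ouohuohuohhuuoouohuohhuuuohhuuoouohuohhuu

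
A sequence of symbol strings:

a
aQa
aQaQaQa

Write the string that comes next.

s(k+1) = s(k)·Q·s(k) — each term doubles the last with 'Q' between the halves.
Doubling aQaQaQa with 'Q' between the halves:

aQaQaQaQaQaQaQa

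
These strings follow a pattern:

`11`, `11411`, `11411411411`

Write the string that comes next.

Each string is two copies of the previous one joined by '4'.
Doubling 11411411411 with '4' between the halves:

11411411411411411411411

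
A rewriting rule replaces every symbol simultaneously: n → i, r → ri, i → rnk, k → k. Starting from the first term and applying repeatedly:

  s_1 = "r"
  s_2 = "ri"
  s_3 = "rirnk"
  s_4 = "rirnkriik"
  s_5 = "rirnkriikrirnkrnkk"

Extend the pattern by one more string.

Rewriting the 18 symbols of rirnkriikrirnkrnkk one by one yields ri rnk ri i k ri rnk rnk k ri rnk ri i k ri i k k; concatenated:

rirnkriikrirnkrnkkrirnkriikriikk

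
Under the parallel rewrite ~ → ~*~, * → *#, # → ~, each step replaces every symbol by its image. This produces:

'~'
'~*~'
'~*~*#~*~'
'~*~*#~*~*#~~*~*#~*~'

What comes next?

Rewriting the 19 symbols of ~*~*#~*~*#~~*~*#~*~ one by one yields ~*~ *# ~*~ *# ~ ~*~ *# ~*~ *# ~ ~*~ ~*~ *# ~*~ *# ~ ~*~ *# ~*~; concatenated:

~*~*#~*~*#~~*~*#~*~*#~~*~~*~*#~*~*#~~*~*#~*~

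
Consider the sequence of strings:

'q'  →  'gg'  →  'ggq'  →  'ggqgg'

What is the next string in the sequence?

ggqggggq

From term 3 onward, concatenate the last term with the second-to-last: gg·q = ggq, ggq·gg = ggqgg, …
The next term joins ggqgg and ggq.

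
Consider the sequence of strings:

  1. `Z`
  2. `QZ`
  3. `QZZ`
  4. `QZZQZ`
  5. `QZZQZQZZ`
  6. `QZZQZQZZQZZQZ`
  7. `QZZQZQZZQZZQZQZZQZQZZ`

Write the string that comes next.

Each term (from the third on) is the previous term followed by the one before it: term 3 = QZ·Z = QZZ.
The next term joins QZZQZQZZQZZQZQZZQZQZZ and QZZQZQZZQZZQZ.

QZZQZQZZQZZQZQZZQZQZZQZZQZQZZQZZQZ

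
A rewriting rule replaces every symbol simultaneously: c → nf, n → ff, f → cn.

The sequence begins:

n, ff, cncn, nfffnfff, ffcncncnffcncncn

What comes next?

Applying the rule to each of the 16 symbols of ffcncncnffcncncn gives the pieces cn cn nf ff nf ff nf ff cn cn nf ff nf ff nf ff, which concatenate to the answer.

cncnnfffnfffnfffcncnnfffnfffnfff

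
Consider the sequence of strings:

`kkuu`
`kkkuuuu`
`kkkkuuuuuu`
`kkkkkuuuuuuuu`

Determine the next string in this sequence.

Term n consists of n+1 k's, followed by 2n u's (n = 1, 2, …).
For the next term, n = 5, so the run lengths are 6, 10.

kkkkkkuuuuuuuuuu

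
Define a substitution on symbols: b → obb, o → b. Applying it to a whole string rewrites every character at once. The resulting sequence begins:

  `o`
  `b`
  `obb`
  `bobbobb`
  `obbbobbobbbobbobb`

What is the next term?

bobbobbobbbobbobbbobbobbobbbobbobbbobbobb

Applying the rule to each of the 17 symbols of obbbobbobbbobbobb gives the pieces b obb obb obb b obb obb b obb obb obb b obb obb b obb obb, which concatenate to the answer.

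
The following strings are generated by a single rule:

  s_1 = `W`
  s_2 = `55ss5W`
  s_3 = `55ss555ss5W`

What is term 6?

55ss555ss555ss555ss555ss5W

Each term is the previous one with 55ss5 prepended.
From 55ss555ss5W, 3 further steps: 55ss555ss5W → 55ss555ss555ss5W → 55ss555ss555ss555ss5W → (answer).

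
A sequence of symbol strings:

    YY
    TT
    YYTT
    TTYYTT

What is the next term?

From term 3 onward, concatenate the second-to-last term with the last: YY·TT = YYTT, TT·YYTT = TTYYTT, …
Continuing: YYTT · TTYYTT gives term 5.

YYTTTTYYTT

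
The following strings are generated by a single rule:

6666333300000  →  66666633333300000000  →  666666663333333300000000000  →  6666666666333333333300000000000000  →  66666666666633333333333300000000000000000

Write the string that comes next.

The n-th term is 2n 6's then 2n 3's then 3n-1 0's, where the shown terms are n = 2, 3, 4, 5, 6.
Setting n = 7 gives 14, 14, 20 characters in each block.

666666666666663333333333333300000000000000000000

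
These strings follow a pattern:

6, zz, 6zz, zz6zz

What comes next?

This is a Fibonacci-style word recurrence s(k) = s(k−2)·s(k−1): e.g. 6·zz = 6zz.
The next term joins 6zz and zz6zz.

6zzzz6zz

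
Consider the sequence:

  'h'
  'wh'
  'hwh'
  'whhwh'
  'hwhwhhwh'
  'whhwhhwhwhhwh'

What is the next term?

From term 3 onward, concatenate the second-to-last term with the last: h·wh = hwh, wh·hwh = whhwh, …
The next term joins hwhwhhwh and whhwhhwhwhhwh.

hwhwhhwhwhhwhhwhwhhwh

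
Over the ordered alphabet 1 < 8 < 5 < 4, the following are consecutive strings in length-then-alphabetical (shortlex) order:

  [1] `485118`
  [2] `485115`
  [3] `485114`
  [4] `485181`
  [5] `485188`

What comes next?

The successor of 485188 increments the rightmost position that isn't already 4 and resets every position after it to 1.

485185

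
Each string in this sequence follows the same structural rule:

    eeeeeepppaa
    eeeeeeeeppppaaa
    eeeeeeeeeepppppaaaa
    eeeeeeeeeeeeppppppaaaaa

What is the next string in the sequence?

Term n consists of 2n e's, followed by n p's, followed by n-1 a's, where the shown terms are n = 3, 4, 5, 6.
Setting n = 7 gives 14, 7, 6 characters in each block.

eeeeeeeeeeeeeepppppppaaaaaa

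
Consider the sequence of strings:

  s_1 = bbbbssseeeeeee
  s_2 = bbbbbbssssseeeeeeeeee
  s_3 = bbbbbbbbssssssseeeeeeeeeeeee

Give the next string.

The n-th term is 2n b's then 2n-1 s's then 3n+1 e's, where the shown terms are n = 2, 3, 4.
Setting n = 5 gives 10, 9, 16 characters in each block.

bbbbbbbbbbssssssssseeeeeeeeeeeeeeee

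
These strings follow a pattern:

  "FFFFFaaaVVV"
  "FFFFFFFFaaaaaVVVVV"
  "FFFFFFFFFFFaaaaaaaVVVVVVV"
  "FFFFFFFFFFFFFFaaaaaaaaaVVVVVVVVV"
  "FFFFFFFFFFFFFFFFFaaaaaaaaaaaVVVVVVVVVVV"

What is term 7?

FFFFFFFFFFFFFFFFFFFFFFFaaaaaaaaaaaaaaaVVVVVVVVVVVVVVV

Reading off run lengths: F runs 5, 8, 11, 14, 17; a runs 3, 5, 7, 9, 11; V runs 3, 5, 7, 9, 11 — each is linear in n (n = 1, 2, …).
Setting n = 7 gives 23, 15, 15 characters in each block.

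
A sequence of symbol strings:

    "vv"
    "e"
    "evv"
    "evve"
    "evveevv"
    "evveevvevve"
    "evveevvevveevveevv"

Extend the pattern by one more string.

From term 3 onward, concatenate the last term with the second-to-last: e·vv = evv, evv·e = evve, …
Continuing: evveevvevveevveevv · evveevvevve gives term 8.

evveevvevveevveevvevveevvevve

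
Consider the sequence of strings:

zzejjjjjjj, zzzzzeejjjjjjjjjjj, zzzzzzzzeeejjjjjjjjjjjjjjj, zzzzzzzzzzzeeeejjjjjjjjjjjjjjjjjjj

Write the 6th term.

zzzzzzzzzzzzzzzzzeeeeeejjjjjjjjjjjjjjjjjjjjjjjjjjj

Term n consists of 3n-1 z's, followed by n e's, followed by 4n+3 j's (n = 1, 2, …).
At n = 6 the blocks have lengths 17, 6, 27.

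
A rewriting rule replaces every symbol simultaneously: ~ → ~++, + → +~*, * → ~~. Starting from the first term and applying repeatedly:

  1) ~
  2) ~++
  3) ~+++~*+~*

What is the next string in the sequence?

~+++~*+~*+~*~++~~+~*~++~~

Apply φ to ~+++~*+~* symbol by symbol: ~→~++, +→+~*, +→+~*, +→+~*, ~→~++, *→~~, +→+~*, ~→~++, *→~~; joined: ~++ +~* +~* +~* ~++ ~~ +~* ~++ ~~.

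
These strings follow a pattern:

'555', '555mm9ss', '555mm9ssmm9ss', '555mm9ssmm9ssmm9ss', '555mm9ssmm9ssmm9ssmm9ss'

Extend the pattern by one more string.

555mm9ssmm9ssmm9ssmm9ssmm9ss

Every step adds mm9ss to the end: s(k+1) = s(k)·mm9ss.
So the next term is 555mm9ssmm9ssmm9ssmm9ss·mm9ss.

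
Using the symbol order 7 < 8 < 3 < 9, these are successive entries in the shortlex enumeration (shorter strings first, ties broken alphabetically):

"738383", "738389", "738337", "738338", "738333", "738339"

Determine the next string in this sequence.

738397

The successor of 738339 increments the rightmost position that isn't already 9 and resets every position after it to 7.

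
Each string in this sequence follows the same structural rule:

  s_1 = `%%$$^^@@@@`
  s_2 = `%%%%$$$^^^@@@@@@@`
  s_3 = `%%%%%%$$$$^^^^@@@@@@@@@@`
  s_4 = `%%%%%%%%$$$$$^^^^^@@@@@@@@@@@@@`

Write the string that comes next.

%%%%%%%%%%$$$$$$^^^^^^@@@@@@@@@@@@@@@@

Term n consists of 2n %'s, followed by n+1 $'s, followed by n+1 ^'s, followed by 3n+1 @'s (n = 1, 2, …).
At n = 5 the blocks have lengths 10, 6, 6, 16.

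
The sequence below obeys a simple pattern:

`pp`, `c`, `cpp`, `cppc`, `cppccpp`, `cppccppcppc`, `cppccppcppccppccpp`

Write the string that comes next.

cppccppcppccppccppcppccppcppc

Each term (from the third on) is the previous term followed by the one before it: term 3 = c·pp = cpp.
So term 8 is cppccppcppccppccpp·cppccppcppc.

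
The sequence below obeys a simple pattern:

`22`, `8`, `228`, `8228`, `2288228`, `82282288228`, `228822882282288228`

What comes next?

This is a Fibonacci-style word recurrence s(k) = s(k−2)·s(k−1): e.g. 22·8 = 228.
The next term joins 82282288228 and 228822882282288228.

82282288228228822882282288228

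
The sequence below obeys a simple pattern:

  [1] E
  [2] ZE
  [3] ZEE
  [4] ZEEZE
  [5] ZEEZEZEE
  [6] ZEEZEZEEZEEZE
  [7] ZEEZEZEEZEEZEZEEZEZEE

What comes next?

Each term (from the third on) is the previous term followed by the one before it: term 3 = ZE·E = ZEE.
So term 8 is ZEEZEZEEZEEZEZEEZEZEE·ZEEZEZEEZEEZE.

ZEEZEZEEZEEZEZEEZEZEEZEEZEZEEZEEZE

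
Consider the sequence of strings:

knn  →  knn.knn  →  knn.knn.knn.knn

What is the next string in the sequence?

s(k+1) = s(k)·.·s(k) — each term doubles the last with '.' between the halves.
So the next term is two copies of knn.knn.knn.knn with '.' between the halves.

knn.knn.knn.knn.knn.knn.knn.knn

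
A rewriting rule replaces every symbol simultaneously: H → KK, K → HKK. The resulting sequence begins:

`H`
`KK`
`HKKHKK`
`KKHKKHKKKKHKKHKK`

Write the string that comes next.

Rewriting the 16 symbols of KKHKKHKKKKHKKHKK one by one yields HKK HKK KK HKK HKK KK HKK HKK HKK HKK KK HKK HKK KK HKK HKK; concatenated:

HKKHKKKKHKKHKKKKHKKHKKHKKHKKKKHKKHKKKKHKKHKK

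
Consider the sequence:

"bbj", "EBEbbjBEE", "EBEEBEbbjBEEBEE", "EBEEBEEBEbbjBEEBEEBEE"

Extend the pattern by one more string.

Every step adds EBE to the front and BEE to the end of the previous string.
Applying this once more to EBEEBEEBEbbjBEEBEEBEE:

EBEEBEEBEEBEbbjBEEBEEBEEBEE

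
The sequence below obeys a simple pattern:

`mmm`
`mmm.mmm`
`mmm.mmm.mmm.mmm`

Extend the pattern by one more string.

s(k+1) = s(k)·.·s(k) — each term doubles the last with '.' between the halves.
One more doubling of mmm.mmm.mmm.mmm gives the answer.

mmm.mmm.mmm.mmm.mmm.mmm.mmm.mmm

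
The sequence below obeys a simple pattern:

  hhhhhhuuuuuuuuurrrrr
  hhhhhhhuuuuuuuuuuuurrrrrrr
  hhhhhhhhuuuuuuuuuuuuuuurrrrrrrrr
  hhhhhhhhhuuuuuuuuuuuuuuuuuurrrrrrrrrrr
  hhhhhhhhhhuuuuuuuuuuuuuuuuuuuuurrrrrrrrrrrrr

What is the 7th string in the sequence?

Reading off run lengths: h runs 6, 7, 8, 9, 10; u runs 9, 12, 15, 18, 21; r runs 5, 7, 9, 11, 13 — each is linear in n, where the shown terms are n = 3, 4, 5, 6, 7.
Setting n = 9 gives 12, 27, 17 characters in each block.

hhhhhhhhhhhhuuuuuuuuuuuuuuuuuuuuuuuuuuurrrrrrrrrrrrrrrrr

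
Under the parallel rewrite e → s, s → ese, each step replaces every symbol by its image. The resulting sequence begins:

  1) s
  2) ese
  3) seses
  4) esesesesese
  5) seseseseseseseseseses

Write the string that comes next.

Applying the rule to each of the 21 symbols of seseseseseseseseseses gives the pieces ese s ese s ese s ese s ese s ese s ese s ese s ese s ese s ese, which concatenate to the answer.

esesesesesesesesesesesesesesesesesesesesese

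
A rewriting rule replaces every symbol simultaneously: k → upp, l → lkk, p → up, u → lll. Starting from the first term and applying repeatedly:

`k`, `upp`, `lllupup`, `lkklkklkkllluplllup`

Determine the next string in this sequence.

lkkuppupplkkuppupplkkuppupplkklkklkkllluplkklkklkklllup

Applying the rule to each of the 19 symbols of lkklkklkkllluplllup gives the pieces lkk upp upp lkk upp upp lkk upp upp lkk lkk lkk lll up lkk lkk lkk lll up, which concatenate to the answer.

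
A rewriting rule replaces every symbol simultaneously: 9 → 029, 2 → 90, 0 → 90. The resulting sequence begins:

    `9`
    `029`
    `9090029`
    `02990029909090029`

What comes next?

90900290299090900290299002990029909090029

Replace each of the 17 characters of 02990029909090029 in place — 90 90 029 029 90 90 90 029 029 90 029 90 029 90 90 90 029 — and concatenate.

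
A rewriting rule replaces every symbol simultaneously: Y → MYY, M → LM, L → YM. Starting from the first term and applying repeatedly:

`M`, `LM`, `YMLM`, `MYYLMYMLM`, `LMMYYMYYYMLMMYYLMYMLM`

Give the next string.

Applying the rule to each of the 21 symbols of LMMYYMYYYMLMMYYLMYMLM gives the pieces YM LM LM MYY MYY LM MYY MYY MYY LM YM LM LM MYY MYY YM LM MYY LM YM LM, which concatenate to the answer.

YMLMLMMYYMYYLMMYYMYYMYYLMYMLMLMMYYMYYYMLMMYYLMYMLM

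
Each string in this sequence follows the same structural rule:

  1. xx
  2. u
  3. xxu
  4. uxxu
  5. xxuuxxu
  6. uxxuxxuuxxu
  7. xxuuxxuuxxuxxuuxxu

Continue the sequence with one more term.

uxxuxxuuxxuxxuuxxuuxxuxxuuxxu

From term 3 onward, concatenate the second-to-last term with the last: xx·u = xxu, u·xxu = uxxu, …
So term 8 is uxxuxxuuxxu·xxuuxxuuxxuxxuuxxu.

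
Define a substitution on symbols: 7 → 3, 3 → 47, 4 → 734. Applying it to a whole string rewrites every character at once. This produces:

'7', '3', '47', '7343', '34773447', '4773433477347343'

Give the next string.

73433477344747734334773434773447

φ(4773433477347343) expands symbol-by-symbol to 734 3 3 47 734 47 47 734 3 3 47 734 3 47 734 47; joining the 16 pieces gives the next term.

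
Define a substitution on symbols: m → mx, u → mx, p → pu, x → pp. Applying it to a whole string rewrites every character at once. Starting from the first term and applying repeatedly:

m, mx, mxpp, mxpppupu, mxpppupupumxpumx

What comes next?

mxpppupupumxpumxpumxmxpppumxmxpp

Replace each of the 16 characters of mxpppupupumxpumx in place — mx pp pu pu pu mx pu mx pu mx mx pp pu mx mx pp — and concatenate.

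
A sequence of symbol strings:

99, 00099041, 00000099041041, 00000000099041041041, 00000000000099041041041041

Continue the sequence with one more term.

Every step adds 000 to the front and 041 to the end of the previous string.
So the next term is 000·00000000000099041041041041·041.

00000000000000099041041041041041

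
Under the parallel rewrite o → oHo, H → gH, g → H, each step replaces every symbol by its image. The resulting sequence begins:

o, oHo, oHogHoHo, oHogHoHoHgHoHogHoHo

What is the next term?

Replace each of the 19 characters of oHogHoHoHgHoHogHoHo in place — oHo gH oHo H gH oHo gH oHo gH H gH oHo gH oHo H gH oHo gH oHo — and concatenate.

oHogHoHoHgHoHogHoHogHHgHoHogHoHoHgHoHogHoHo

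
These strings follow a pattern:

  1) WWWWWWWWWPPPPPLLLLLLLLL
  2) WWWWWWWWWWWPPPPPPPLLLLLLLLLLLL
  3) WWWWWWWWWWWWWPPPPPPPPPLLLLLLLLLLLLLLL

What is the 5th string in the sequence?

WWWWWWWWWWWWWWWWWPPPPPPPPPPPPPLLLLLLLLLLLLLLLLLLLLL

Each string has the form W^{2n+3} P^{2n-1} L^{3n}, where the shown terms are n = 3, 4, 5.
For term 5, n = 7, so the run lengths are 17, 13, 21.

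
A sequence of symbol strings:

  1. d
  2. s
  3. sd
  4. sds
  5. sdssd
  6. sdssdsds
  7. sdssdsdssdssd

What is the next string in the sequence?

From term 3 onward, concatenate the last term with the second-to-last: s·d = sd, sd·s = sds, …
Continuing: sdssdsdssdssd · sdssdsds gives term 8.

sdssdsdssdssdsdssdsds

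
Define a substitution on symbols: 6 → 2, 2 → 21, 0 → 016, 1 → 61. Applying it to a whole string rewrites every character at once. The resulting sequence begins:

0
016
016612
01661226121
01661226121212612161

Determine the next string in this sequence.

016612261212126121612161212612161261

φ(01661226121212612161) expands symbol-by-symbol to 016 61 2 2 61 21 21 2 61 21 61 21 61 21 2 61 21 61 2 61; joining the 20 pieces gives the next term.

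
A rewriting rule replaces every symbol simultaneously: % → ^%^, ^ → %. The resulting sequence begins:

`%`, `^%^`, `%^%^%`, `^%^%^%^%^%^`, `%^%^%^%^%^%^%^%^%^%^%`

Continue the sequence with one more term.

^%^%^%^%^%^%^%^%^%^%^%^%^%^%^%^%^%^%^%^%^%^

Replace each of the 21 characters of %^%^%^%^%^%^%^%^%^%^% in place — ^%^ % ^%^ % ^%^ % ^%^ % ^%^ % ^%^ % ^%^ % ^%^ % ^%^ % ^%^ % ^%^ — and concatenate.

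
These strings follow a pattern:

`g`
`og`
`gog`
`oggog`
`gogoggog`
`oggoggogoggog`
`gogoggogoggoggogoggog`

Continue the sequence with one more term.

oggoggogoggoggogoggogoggoggogoggog

Each term (from the third on) is the two preceding terms concatenated in order: term 3 = g·og = gog.
The next term joins oggoggogoggog and gogoggogoggoggogoggog.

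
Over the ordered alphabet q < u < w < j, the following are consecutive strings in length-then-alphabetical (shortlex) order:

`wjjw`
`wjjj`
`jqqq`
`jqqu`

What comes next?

Treat jqqu as a base-4 numeral over the given alphabet and add one, carrying through any trailing j's.

jqqw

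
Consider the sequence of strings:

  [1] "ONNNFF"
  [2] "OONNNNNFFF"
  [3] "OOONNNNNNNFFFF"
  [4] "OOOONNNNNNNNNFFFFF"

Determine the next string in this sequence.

The n-th term is n-1 O's then 2n-1 N's then n F's, where the shown terms are n = 2, 3, 4, 5.
For the next term, n = 6, so the run lengths are 5, 11, 6.

OOOOONNNNNNNNNNNFFFFFF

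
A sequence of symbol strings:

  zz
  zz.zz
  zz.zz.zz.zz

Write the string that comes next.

s(k+1) = s(k)·.·s(k) — each term doubles the last with '.' between the halves.
So the next term is two copies of zz.zz.zz.zz with '.' between the halves.

zz.zz.zz.zz.zz.zz.zz.zz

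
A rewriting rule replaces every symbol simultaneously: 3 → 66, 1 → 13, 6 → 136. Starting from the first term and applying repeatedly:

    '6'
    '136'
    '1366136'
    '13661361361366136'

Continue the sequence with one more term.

Replace each of the 17 characters of 13661361361366136 in place — 13 66 136 136 13 66 136 13 66 136 13 66 136 136 13 66 136 — and concatenate.

13661361361366136136613613661361361366136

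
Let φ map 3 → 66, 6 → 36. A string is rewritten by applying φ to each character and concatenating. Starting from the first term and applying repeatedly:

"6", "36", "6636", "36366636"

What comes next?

Rewriting each symbol of 36366636: 3→66, 6→36, 3→66, 6→36, 6→36, 6→36, 3→66, 6→36, which concatenates to 66 36 66 36 36 36 66 36.

6636663636366636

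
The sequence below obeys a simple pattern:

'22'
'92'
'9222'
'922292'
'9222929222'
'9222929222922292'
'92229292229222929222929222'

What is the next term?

922292922292229292229292229222929222922292

From term 3 onward, concatenate the last term with the second-to-last: 92·22 = 9222, 9222·92 = 922292, …
Continuing: 92229292229222929222929222 · 9222929222922292 gives term 8.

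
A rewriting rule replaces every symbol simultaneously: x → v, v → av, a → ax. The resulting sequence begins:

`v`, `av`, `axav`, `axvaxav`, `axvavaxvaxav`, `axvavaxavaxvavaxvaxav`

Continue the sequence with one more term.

Replace each of the 21 characters of axvavaxavaxvavaxvaxav in place — ax v av ax av ax v ax av ax v av ax av ax v av ax v ax av — and concatenate.

axvavaxavaxvaxavaxvavaxavaxvavaxvaxav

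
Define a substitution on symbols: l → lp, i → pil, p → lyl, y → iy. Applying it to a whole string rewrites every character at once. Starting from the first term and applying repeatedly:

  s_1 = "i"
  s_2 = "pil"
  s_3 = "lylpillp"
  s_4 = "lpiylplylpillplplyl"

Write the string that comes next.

φ(lpiylplylpillplplyl) expands symbol-by-symbol to lp lyl pil iy lp lyl lp iy lp lyl pil lp lp lyl lp lyl lp iy lp; joining the 19 pieces gives the next term.

lplylpiliylplyllpiylplylpillplplyllplyllpiylp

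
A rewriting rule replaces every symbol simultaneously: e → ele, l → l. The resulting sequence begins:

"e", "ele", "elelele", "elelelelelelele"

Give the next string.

elelelelelelelelelelelelelelele

Replace each of the 15 characters of elelelelelelele in place — ele l ele l ele l ele l ele l ele l ele l ele — and concatenate.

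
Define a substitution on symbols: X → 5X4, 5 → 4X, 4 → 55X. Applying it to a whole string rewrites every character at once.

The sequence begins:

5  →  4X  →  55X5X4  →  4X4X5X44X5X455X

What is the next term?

55X5X455X5X44X5X455X55X5X44X5X455X4X4X5X4

Applying the rule to each of the 15 symbols of 4X4X5X44X5X455X gives the pieces 55X 5X4 55X 5X4 4X 5X4 55X 55X 5X4 4X 5X4 55X 4X 4X 5X4, which concatenate to the answer.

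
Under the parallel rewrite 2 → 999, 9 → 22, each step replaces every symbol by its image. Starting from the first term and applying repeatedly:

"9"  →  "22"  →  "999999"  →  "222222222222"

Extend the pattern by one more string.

Rewriting each symbol of 222222222222: 2→999, 2→999, 2→999, 2→999, 2→999, 2→999, 2→999, 2→999, 2→999, 2→999, 2→999, 2→999, which concatenates to 999 999 999 999 999 999 999 999 999 999 999 999.

999999999999999999999999999999999999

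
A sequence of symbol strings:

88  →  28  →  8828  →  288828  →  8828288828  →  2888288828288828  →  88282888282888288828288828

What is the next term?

288828882828882888282888282888288828288828

Each term (from the third on) is the two preceding terms concatenated in order: term 3 = 88·28 = 8828.
The next term joins 2888288828288828 and 88282888282888288828288828.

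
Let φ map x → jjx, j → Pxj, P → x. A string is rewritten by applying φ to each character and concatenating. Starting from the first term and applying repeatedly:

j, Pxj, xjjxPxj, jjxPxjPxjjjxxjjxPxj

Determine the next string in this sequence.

PxjPxjjjxxjjxPxjxjjxPxjPxjPxjjjxjjxPxjPxjjjxxjjxPxj

Applying the rule to each of the 19 symbols of jjxPxjPxjjjxxjjxPxj gives the pieces Pxj Pxj jjx x jjx Pxj x jjx Pxj Pxj Pxj jjx jjx Pxj Pxj jjx x jjx Pxj, which concatenate to the answer.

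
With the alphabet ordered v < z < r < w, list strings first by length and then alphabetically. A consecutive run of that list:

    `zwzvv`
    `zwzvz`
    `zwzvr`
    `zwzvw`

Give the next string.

Treat zwzvw as a base-4 numeral over the given alphabet and add one, carrying through any trailing w's.

zwzzv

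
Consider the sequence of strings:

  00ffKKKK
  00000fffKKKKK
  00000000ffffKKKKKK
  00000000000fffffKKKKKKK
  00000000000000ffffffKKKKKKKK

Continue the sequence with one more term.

00000000000000000fffffffKKKKKKKKK

Term n consists of 3n-1 0's, followed by n+1 f's, followed by n+3 K's (n = 1, 2, …).
At n = 6 the blocks have lengths 17, 7, 9.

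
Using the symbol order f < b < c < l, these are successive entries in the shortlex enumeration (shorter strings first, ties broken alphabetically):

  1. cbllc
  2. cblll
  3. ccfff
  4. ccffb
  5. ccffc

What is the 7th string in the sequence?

ccfbf

Advancing 2 positions from ccffc through ccffc → ccffl reaches term 7.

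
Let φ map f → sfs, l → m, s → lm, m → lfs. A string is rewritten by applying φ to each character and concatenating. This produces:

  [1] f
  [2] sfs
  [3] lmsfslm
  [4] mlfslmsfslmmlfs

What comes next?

lfsmsfslmmlfslmsfslmmlfslfsmsfslm

φ(mlfslmsfslmmlfs) expands symbol-by-symbol to lfs m sfs lm m lfs lm sfs lm m lfs lfs m sfs lm; joining the 15 pieces gives the next term.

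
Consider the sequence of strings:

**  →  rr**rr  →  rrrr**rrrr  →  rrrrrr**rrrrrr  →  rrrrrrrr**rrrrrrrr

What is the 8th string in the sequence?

rrrrrrrrrrrrrr**rrrrrrrrrrrrrr

Every step adds rr to the front and rr to the end of the previous string.
From rrrrrrrr**rrrrrrrr, 3 further steps: rrrrrrrr**rrrrrrrr → rrrrrrrrrr**rrrrrrrrrr → rrrrrrrrrrrr**rrrrrrrrrrrr → (answer).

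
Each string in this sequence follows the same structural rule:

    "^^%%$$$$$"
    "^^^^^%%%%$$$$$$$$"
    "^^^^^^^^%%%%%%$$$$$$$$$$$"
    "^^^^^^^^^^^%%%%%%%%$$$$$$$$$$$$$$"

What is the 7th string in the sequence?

Each string has the form ^^{3n-1} %^{2n} $^{3n+2} (n = 1, 2, …).
At n = 7 the blocks have lengths 20, 14, 23.

^^^^^^^^^^^^^^^^^^^^%%%%%%%%%%%%%%$$$$$$$$$$$$$$$$$$$$$$$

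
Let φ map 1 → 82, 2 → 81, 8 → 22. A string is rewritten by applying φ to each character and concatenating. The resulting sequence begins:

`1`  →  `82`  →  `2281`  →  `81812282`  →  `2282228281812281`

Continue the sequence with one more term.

81812281818122812282228281812282

Applying the rule to each of the 16 symbols of 2282228281812281 gives the pieces 81 81 22 81 81 81 22 81 22 82 22 82 81 81 22 82, which concatenate to the answer.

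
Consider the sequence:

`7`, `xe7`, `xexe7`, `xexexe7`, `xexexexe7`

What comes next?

Each term is the previous one with xe prepended.
So the next term is xe·xexexexe7.

xexexexexe7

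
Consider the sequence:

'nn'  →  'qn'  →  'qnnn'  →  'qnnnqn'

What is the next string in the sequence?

This is a Fibonacci-style word recurrence s(k) = s(k−1)·s(k−2): e.g. qn·nn = qnnn.
The next term joins qnnnqn and qnnn.

qnnnqnqnnn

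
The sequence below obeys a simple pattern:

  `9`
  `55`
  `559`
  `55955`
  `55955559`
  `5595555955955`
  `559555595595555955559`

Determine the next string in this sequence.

5595555955955559555595595555955955

From term 3 onward, concatenate the last term with the second-to-last: 55·9 = 559, 559·55 = 55955, …
Continuing: 559555595595555955559 · 5595555955955 gives term 8.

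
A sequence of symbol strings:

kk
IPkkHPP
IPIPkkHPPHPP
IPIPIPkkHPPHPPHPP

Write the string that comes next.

Every step adds IP to the front and HPP to the end of the previous string.
Applying this once more to IPIPIPkkHPPHPPHPP:

IPIPIPIPkkHPPHPPHPPHPP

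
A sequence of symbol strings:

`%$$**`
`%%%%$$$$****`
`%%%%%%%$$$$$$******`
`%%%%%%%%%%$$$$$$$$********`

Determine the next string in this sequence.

%%%%%%%%%%%%%$$$$$$$$$$**********

Each string has the form %^{3n-2} $^{2n} *^{2n} (n = 1, 2, …).
For the next term, n = 5, so the run lengths are 13, 10, 10.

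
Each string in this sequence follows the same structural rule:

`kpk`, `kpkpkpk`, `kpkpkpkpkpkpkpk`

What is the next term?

Each string is two copies of the previous one joined by 'p'.
So the next term is two copies of kpkpkpkpkpkpkpk with 'p' between the halves.

kpkpkpkpkpkpkpkpkpkpkpkpkpkpkpk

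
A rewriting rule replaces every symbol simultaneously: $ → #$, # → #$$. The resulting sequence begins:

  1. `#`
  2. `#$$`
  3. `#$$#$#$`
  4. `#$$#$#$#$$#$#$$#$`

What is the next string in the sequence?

#$$#$#$#$$#$#$$#$#$$#$#$#$$#$#$$#$#$#$$#$

Replace each of the 17 characters of #$$#$#$#$$#$#$$#$ in place — #$$ #$ #$ #$$ #$ #$$ #$ #$$ #$ #$ #$$ #$ #$$ #$ #$ #$$ #$ — and concatenate.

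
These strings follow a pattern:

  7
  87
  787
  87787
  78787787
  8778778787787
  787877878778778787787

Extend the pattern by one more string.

This is a Fibonacci-style word recurrence s(k) = s(k−2)·s(k−1): e.g. 7·87 = 787.
So term 8 is 8778778787787·787877878778778787787.

8778778787787787877878778778787787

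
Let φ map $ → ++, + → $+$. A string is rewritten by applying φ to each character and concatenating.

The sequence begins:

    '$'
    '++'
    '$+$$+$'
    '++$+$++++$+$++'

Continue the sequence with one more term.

$+$$+$++$+$++$+$$+$$+$$+$++$+$++$+$$+$

Replace each of the 14 characters of ++$+$++++$+$++ in place — $+$ $+$ ++ $+$ ++ $+$ $+$ $+$ $+$ ++ $+$ ++ $+$ $+$ — and concatenate.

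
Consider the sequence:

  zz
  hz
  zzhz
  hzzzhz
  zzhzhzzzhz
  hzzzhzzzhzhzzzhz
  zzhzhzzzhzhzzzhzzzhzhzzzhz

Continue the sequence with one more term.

hzzzhzzzhzhzzzhzzzhzhzzzhzhzzzhzzzhzhzzzhz

From term 3 onward, concatenate the second-to-last term with the last: zz·hz = zzhz, hz·zzhz = hzzzhz, …
The next term joins hzzzhzzzhzhzzzhz and zzhzhzzzhzhzzzhzzzhzhzzzhz.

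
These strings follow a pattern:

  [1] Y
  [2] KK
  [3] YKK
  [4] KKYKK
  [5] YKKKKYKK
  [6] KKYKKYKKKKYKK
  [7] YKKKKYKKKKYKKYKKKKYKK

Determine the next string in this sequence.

This is a Fibonacci-style word recurrence s(k) = s(k−2)·s(k−1): e.g. Y·KK = YKK.
The next term joins KKYKKYKKKKYKK and YKKKKYKKKKYKKYKKKKYKK.

KKYKKYKKKKYKKYKKKKYKKKKYKKYKKKKYKK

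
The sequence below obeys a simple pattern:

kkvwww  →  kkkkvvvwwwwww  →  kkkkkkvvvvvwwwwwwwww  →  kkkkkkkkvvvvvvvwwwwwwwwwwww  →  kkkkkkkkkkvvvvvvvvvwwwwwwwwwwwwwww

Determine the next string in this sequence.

kkkkkkkkkkkkvvvvvvvvvvvwwwwwwwwwwwwwwwwww

The n-th term is 2n k's then 2n-1 v's then 3n w's (n = 1, 2, …).
For the next term, n = 6, so the run lengths are 12, 11, 18.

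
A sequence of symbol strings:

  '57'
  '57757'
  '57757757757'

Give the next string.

57757757757757757757757

Each string is two copies of the previous one joined by '7'.
So the next term is two copies of 57757757757 with '7' between the halves.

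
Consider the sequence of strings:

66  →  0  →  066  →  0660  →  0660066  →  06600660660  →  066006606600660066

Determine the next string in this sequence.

06600660660066006606600660660

This is a Fibonacci-style word recurrence s(k) = s(k−1)·s(k−2): e.g. 0·66 = 066.
So term 8 is 066006606600660066·06600660660.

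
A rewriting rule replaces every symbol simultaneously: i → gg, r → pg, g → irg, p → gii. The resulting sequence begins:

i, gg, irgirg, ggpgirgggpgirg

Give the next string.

irgirggiiirgggpgirgirgirggiiirgggpgirg

Replace each of the 14 characters of ggpgirgggpgirg in place — irg irg gii irg gg pg irg irg irg gii irg gg pg irg — and concatenate.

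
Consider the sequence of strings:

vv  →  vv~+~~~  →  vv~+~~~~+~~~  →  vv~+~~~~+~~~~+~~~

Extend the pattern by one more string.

vv~+~~~~+~~~~+~~~~+~~~

Each term is the previous one with ~+~~~ appended.
One more step from vv~+~~~~+~~~~+~~~ gives the answer.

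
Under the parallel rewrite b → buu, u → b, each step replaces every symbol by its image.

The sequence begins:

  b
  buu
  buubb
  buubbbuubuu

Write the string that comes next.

buubbbuubuubuubbbuubb

Apply φ to buubbbuubuu symbol by symbol: b→buu, u→b, u→b, b→buu, b→buu, b→buu, u→b, u→b, b→buu, u→b, u→b; joined: buu b b buu buu buu b b buu b b.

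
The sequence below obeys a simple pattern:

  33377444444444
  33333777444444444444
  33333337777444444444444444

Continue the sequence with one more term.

The n-th term is 2n-1 3's then n 7's then 3n+3 4's, where the shown terms are n = 2, 3, 4.
Setting n = 5 gives 9, 5, 18 characters in each block.

33333333377777444444444444444444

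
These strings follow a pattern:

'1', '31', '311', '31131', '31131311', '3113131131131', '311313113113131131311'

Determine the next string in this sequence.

Each term (from the third on) is the previous term followed by the one before it: term 3 = 31·1 = 311.
So term 8 is 311313113113131131311·3113131131131.

3113131131131311313113113131131131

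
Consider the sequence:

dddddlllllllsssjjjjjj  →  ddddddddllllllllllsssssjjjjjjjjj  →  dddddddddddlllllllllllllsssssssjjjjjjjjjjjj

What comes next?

The n-th term is 3n-1 d's then 3n+1 l's then 2n-1 s's then 3n j's, where the shown terms are n = 2, 3, 4.
Setting n = 5 gives 14, 16, 9, 15 characters in each block.

ddddddddddddddllllllllllllllllsssssssssjjjjjjjjjjjjjjj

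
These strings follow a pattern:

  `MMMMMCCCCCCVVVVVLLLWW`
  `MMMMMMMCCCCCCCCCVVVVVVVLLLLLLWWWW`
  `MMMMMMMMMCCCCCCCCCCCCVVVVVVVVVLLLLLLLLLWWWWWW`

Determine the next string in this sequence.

Term n consists of 2n+3 M's, followed by 3n+3 C's, followed by 2n+3 V's, followed by 3n L's, followed by 2n W's (n = 1, 2, …).
For the next term, n = 4, so the run lengths are 11, 15, 11, 12, 8.

MMMMMMMMMMMCCCCCCCCCCCCCCCVVVVVVVVVVVLLLLLLLLLLLLWWWWWWWW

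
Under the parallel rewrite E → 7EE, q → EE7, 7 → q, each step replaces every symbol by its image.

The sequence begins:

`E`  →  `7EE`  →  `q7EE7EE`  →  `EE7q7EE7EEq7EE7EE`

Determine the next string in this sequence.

Applying the rule to each of the 17 symbols of EE7q7EE7EEq7EE7EE gives the pieces 7EE 7EE q EE7 q 7EE 7EE q 7EE 7EE EE7 q 7EE 7EE q 7EE 7EE, which concatenate to the answer.

7EE7EEqEE7q7EE7EEq7EE7EEEE7q7EE7EEq7EE7EE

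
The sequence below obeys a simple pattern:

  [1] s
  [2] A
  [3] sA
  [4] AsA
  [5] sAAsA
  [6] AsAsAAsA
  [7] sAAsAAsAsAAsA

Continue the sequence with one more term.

This is a Fibonacci-style word recurrence s(k) = s(k−2)·s(k−1): e.g. s·A = sA.
The next term joins AsAsAAsA and sAAsAAsAsAAsA.

AsAsAAsAsAAsAAsAsAAsA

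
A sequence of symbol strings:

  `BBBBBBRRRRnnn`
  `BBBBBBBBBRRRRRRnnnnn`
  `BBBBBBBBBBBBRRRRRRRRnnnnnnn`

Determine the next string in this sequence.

The n-th term is 3n+3 B's then 2n+2 R's then 2n+1 n's (n = 1, 2, …).
Setting n = 4 gives 15, 10, 9 characters in each block.

BBBBBBBBBBBBBBBRRRRRRRRRRnnnnnnnnn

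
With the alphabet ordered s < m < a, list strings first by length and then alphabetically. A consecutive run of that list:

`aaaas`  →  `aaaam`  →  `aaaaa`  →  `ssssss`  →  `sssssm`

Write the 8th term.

Continuing the enumeration 3 steps past sssssm: sssssm → sssssa → ssssms → (answer).

ssssmm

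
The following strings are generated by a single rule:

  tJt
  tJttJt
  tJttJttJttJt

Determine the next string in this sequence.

tJttJttJttJttJttJttJttJt

Every step duplicates the string.
So the next term is two copies of tJttJttJttJt.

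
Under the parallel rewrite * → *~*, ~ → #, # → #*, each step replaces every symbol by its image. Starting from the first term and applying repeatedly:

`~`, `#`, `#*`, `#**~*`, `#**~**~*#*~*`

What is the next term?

Rewriting each symbol of #**~**~*#*~*: #→#*, *→*~*, *→*~*, ~→#, *→*~*, *→*~*, ~→#, *→*~*, #→#*, *→*~*, ~→#, *→*~*, which concatenates to #* *~* *~* # *~* *~* # *~* #* *~* # *~*.

#**~**~*#*~**~*#*~*#**~*#*~*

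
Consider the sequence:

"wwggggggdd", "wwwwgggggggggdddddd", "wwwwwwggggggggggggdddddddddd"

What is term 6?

wwwwwwwwwwwwgggggggggggggggggggggdddddddddddddddddddddd

Reading off run lengths: w runs 2, 4, 6; g runs 6, 9, 12; d runs 2, 6, 10 — each is linear in n (n = 1, 2, …).
Setting n = 6 gives 12, 21, 22 characters in each block.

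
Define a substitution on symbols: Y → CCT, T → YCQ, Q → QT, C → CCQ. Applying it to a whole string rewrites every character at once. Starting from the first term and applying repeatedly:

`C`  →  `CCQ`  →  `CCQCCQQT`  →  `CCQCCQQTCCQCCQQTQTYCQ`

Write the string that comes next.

Rewriting the 21 symbols of CCQCCQQTCCQCCQQTQTYCQ one by one yields CCQ CCQ QT CCQ CCQ QT QT YCQ CCQ CCQ QT CCQ CCQ QT QT YCQ QT YCQ CCT CCQ QT; concatenated:

CCQCCQQTCCQCCQQTQTYCQCCQCCQQTCCQCCQQTQTYCQQTYCQCCTCCQQT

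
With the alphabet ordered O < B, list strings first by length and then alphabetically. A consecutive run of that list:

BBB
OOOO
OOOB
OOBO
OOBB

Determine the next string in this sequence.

Find the rightmost character of OOBB below B, bump it to the next letter, and reset everything to its right to O.

OBOO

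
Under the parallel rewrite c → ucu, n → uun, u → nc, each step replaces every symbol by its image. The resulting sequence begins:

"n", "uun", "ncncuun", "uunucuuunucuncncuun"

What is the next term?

ncncuunncucuncncncuunncucuncuunucuuunucuncncuun

Replace each of the 19 characters of uunucuuunucuncncuun in place — nc nc uun nc ucu nc nc nc uun nc ucu nc uun ucu uun ucu nc nc uun — and concatenate.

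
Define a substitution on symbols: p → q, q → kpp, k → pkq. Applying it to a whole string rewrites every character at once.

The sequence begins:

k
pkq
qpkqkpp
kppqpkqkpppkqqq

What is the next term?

Rewriting the 15 symbols of kppqpkqkpppkqqq one by one yields pkq q q kpp q pkq kpp pkq q q q pkq kpp kpp kpp; concatenated:

pkqqqkppqpkqkpppkqqqqpkqkppkppkpp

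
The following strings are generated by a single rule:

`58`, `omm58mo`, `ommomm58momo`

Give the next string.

Every step adds omm to the front and mo to the end of the previous string.
Applying this once more to ommomm58momo:

ommommomm58momomo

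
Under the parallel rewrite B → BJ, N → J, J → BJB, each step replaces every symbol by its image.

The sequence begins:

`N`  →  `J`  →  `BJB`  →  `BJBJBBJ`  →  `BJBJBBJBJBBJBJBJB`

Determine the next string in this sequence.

φ(BJBJBBJBJBBJBJBJB) expands symbol-by-symbol to BJ BJB BJ BJB BJ BJ BJB BJ BJB BJ BJ BJB BJ BJB BJ BJB BJ; joining the 17 pieces gives the next term.

BJBJBBJBJBBJBJBJBBJBJBBJBJBJBBJBJBBJBJBBJ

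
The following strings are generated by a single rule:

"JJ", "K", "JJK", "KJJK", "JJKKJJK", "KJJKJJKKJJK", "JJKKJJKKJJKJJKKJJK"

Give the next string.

KJJKJJKKJJKJJKKJJKKJJKJJKKJJK

Each term (from the third on) is the two preceding terms concatenated in order: term 3 = JJ·K = JJK.
So term 8 is KJJKJJKKJJK·JJKKJJKKJJKJJKKJJK.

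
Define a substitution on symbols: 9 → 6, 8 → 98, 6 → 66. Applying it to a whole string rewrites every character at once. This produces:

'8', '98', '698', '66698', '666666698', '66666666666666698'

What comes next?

Replace each of the 17 characters of 66666666666666698 in place — 66 66 66 66 66 66 66 66 66 66 66 66 66 66 66 6 98 — and concatenate.

666666666666666666666666666666698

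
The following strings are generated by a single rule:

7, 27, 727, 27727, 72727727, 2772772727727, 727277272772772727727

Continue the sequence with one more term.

Each term (from the third on) is the two preceding terms concatenated in order: term 3 = 7·27 = 727.
So term 8 is 2772772727727·727277272772772727727.

2772772727727727277272772772727727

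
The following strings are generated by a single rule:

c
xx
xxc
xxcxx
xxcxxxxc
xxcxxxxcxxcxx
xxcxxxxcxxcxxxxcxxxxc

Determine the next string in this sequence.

xxcxxxxcxxcxxxxcxxxxcxxcxxxxcxxcxx

Each term (from the third on) is the previous term followed by the one before it: term 3 = xx·c = xxc.
Continuing: xxcxxxxcxxcxxxxcxxxxc · xxcxxxxcxxcxx gives term 8.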